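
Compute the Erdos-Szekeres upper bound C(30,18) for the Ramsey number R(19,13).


R(19,13) <= C(19+13-2, 19-1) = C(30, 18)
C(30, 18) = 30! / (18! * 12!)
= 86493225

86493225


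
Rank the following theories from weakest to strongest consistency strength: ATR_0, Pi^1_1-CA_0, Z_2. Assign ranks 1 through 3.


Ordering by consistency strength:
1. ATR_0
2. Pi^1_1-CA_0
3. Z_2


ATR_0=1, Pi^1_1-CA_0=2, Z_2=3


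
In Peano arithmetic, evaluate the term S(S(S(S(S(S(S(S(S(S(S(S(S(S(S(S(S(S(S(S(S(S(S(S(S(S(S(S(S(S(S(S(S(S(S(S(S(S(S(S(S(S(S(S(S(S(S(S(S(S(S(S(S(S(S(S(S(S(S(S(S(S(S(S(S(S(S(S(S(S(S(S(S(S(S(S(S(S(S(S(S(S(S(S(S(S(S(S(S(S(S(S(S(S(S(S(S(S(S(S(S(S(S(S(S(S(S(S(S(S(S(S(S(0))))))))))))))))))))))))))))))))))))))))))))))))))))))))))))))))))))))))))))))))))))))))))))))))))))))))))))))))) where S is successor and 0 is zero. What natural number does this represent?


Counting successors applied to 0:
113 applications of S to 0 = 113

113


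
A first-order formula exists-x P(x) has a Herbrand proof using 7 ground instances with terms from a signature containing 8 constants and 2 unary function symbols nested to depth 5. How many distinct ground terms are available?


Herbrand terms by depth:
Depth 0: 8 constants
Depth 1: 16 new terms (running total: 24)
Depth 2: 32 new terms (running total: 56)
Depth 3: 64 new terms (running total: 120)
Depth 4: 128 new terms (running total: 248)
Depth 5: 256 new terms (running total: 504)
Total distinct ground terms = 504

504


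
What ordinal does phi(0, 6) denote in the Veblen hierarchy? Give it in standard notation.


phi(0, 6):
phi(0, beta) = omega^beta by definition.
phi(0, 6) = omega^6

omega^6


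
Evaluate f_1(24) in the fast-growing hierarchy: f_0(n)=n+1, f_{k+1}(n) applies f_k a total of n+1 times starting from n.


f_1(24) = f_0^25(24)
f_0 adds 1 each time, applied 25 times.
f_1(24) = 24 + 25 = 49

49


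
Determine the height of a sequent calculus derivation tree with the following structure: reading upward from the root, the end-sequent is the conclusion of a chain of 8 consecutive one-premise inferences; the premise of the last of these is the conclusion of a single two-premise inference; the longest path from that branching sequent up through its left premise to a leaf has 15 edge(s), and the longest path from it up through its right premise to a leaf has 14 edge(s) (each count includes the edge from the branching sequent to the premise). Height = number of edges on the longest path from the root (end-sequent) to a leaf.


Longest path through the left premise: 15 edges (measured from the branching sequent)
Longest path through the right premise: 14 edges
Height of the subtree rooted at the branching sequent: max(15, 14) = 15
The branching sequent sits 8 edges above the root (the chain of one-premise inferences), so height = 15 + 8 = 23

23


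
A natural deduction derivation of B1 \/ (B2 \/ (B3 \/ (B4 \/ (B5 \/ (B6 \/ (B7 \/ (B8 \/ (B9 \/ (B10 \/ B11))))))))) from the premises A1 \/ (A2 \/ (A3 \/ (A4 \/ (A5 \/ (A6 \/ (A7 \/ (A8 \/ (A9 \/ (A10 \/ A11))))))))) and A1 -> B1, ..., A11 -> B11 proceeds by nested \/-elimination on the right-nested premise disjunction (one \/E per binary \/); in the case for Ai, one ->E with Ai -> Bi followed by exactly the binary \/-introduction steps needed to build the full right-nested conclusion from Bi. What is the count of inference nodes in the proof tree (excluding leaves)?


Constructive dilemma with 11 branches, all disjunctions right-nested:
- \/E: the premise has 10 binary \/, each eliminated once: 10 nodes.
- ->E: one per case (Ai with Ai -> Bi gives Bi): 11 nodes.
- \/I: in case i < n, Bi needs 1 step to form Bi \/ (B(i+1) \/ ...) and then i-1 steps to prepend B(i-1), ..., B1, i.e. i steps; in case i = n, B11 needs 10 prepend steps.
  \/I total = (1 + 2 + ... + 10) + 10 = 55 + 10 = 65 nodes.
Total = 10 + 11 + 65 = 86

86


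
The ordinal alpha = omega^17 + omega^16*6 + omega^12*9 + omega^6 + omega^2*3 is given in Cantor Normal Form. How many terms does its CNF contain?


CNF: omega^17 + omega^16*6 + omega^12*9 + omega^6 + omega^2*3
Count the summands separated by '+':
  term 1: omega^17
  term 2: omega^16*6
  term 3: omega^12*9
  term 4: omega^6
  term 5: omega^2*3
Total terms = 5

5


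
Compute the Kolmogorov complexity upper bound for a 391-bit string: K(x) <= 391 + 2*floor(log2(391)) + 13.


floor(log2(391)) = 8
2 * 8 = 16
K(x) <= 391 + 16 + 13 = 420

420


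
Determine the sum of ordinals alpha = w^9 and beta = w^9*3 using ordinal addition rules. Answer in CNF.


Ordinal addition w^9 + w^9*3:
Both terms have the same exponent 9.
w^e*c + w^e*d = w^e*(c+d).
Result = w^9*(1+3) = w^9*4

w^9*4


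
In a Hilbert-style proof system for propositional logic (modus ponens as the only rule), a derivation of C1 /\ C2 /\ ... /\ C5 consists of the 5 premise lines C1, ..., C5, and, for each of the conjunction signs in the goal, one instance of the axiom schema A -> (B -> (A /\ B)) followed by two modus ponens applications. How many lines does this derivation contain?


Conjoining 5 premises:
- 5 premise lines
- the goal has 4 conjunction signs; each costs 1 axiom instance + 2 MP = 3 lines: 3 * 4 = 12
Total = 5 + 12 = 17 lines.

17


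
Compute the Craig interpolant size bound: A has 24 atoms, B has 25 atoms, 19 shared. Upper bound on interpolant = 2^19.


Shared atoms = 19
Craig interpolant size bound = 2^19
= 524288

524288


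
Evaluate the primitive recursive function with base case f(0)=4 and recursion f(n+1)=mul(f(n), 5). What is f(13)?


f(0) = 4
f(1) = mul(f(0), 5) = mul(4, 5) = 20
f(2) = mul(f(1), 5) = mul(20, 5) = 100
f(3) = mul(f(2), 5) = mul(100, 5) = 500
f(4) = mul(f(3), 5) = mul(500, 5) = 2500
f(5) = mul(f(4), 5) = mul(2500, 5) = 12500
f(6) = mul(f(5), 5) = mul(12500, 5) = 62500
f(7) = mul(f(6), 5) = mul(62500, 5) = 312500
f(8) = mul(f(7), 5) = mul(312500, 5) = 1562500
f(9) = mul(f(8), 5) = mul(1562500, 5) = 7812500
f(10) = mul(f(9), 5) = mul(7812500, 5) = 39062500
f(11) = mul(f(10), 5) = mul(39062500, 5) = 195312500
f(12) = mul(f(11), 5) = mul(195312500, 5) = 976562500
f(13) = mul(f(12), 5) = mul(976562500, 5) = 4882812500


4882812500


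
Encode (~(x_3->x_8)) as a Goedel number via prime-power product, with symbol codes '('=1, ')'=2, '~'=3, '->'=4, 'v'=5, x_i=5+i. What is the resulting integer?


Formula: (~(x_3->x_8))
Symbol codes: [1, 3, 1, 8, 4, 13, 2, 2]
Primes: [2, 3, 5, 7, 11, 13, 17, 19]
p_1^1 = 2^1 = 2
p_2^3 = 3^3 = 27
p_3^1 = 5^1 = 5
p_4^8 = 7^8 = 5764801
p_5^4 = 11^4 = 14641
p_6^13 = 13^13 = 302875106592253
p_7^2 = 17^2 = 289
p_8^2 = 19^2 = 361
Product = 720091110422864272329904196119590

720091110422864272329904196119590


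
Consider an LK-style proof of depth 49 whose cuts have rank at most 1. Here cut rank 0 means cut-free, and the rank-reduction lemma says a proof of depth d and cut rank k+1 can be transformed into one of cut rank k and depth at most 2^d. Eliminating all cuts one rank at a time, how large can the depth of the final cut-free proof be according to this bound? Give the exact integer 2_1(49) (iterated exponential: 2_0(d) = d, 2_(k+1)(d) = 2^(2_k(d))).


Each rank reduction sends depth d to at most 2^d; cut rank r needs r reductions.
2_0(49) = 49
2_1(49) = 2^49 = 562949953421312
Cut-free depth bound = 562949953421312

562949953421312


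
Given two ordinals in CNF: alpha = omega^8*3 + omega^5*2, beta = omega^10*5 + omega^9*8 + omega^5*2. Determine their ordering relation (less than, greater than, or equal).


Compare term by term from highest exponent:
alpha = omega^8*3 + omega^5*2
beta = omega^10*5 + omega^9*8 + omega^5*2
Term 1: alpha has omega^8*3, beta has omega^10*5
Term 2: alpha has omega^5*2, beta has omega^9*8
Term 3: alpha has omega^0*0, beta has omega^5*2
Result: alpha < beta

alpha < beta


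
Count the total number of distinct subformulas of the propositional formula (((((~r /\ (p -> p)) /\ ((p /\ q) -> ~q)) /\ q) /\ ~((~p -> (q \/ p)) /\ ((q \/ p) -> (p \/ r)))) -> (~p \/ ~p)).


Formula: (((((~r /\ (p -> p)) /\ ((p /\ q) -> ~q)) /\ q) /\ ~((~p -> (q \/ p)) /\ ((q \/ p) -> (p \/ r)))) -> (~p \/ ~p))
Subformulas found:
  1. r
  2. q
  3. p
  4. ~p
  5. ~r
  6. ~q
  7. (q \/ p)
  8. (p /\ q)
  9. (p -> p)
  10. (p \/ r)
  11. (~p \/ ~p)
  12. (~p -> (q \/ p))
  13. (~r /\ (p -> p))
  14. ((p /\ q) -> ~q)
  15. ((q \/ p) -> (p \/ r))
  16. ((~r /\ (p -> p)) /\ ((p /\ q) -> ~q))
  17. ((~p -> (q \/ p)) /\ ((q \/ p) -> (p \/ r)))
  18. (((~r /\ (p -> p)) /\ ((p /\ q) -> ~q)) /\ q)
  19. ~((~p -> (q \/ p)) /\ ((q \/ p) -> (p \/ r)))
  20. ((((~r /\ (p -> p)) /\ ((p /\ q) -> ~q)) /\ q) /\ ~((~p -> (q \/ p)) /\ ((q \/ p) -> (p \/ r))))
  21. (((((~r /\ (p -> p)) /\ ((p /\ q) -> ~q)) /\ q) /\ ~((~p -> (q \/ p)) /\ ((q \/ p) -> (p \/ r)))) -> (~p \/ ~p))
Total distinct subformulas = 21

21


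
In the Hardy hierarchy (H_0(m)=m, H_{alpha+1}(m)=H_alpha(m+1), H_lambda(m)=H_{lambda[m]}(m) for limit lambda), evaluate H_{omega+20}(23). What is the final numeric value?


H_{omega+20}(23):
Unwind the 20 successor steps: H_{omega+20}(23) = H_omega(23+20) = H_omega(43).
H_omega(m) = H_m(m) = m + m = 2m.
Result = 2 * 43 = 86

86


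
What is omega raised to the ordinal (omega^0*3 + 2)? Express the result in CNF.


omega^(omega^0*3 + 2):
omega^0 = 1, so the exponent is 3 + 2 = 5 (finite ordinal addition).
Result = omega^5, already a single CNF term.

omega^5


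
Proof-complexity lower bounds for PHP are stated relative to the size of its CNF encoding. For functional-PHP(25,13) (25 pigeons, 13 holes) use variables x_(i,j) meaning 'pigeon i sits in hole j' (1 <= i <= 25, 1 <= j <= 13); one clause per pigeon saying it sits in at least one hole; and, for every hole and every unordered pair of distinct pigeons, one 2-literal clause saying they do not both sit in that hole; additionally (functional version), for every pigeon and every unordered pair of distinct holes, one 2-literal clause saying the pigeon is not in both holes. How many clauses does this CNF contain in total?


functional-PHP(25,13): 25 pigeons, 13 holes, 25*13 = 325 variables.
- pigeon clauses: one per pigeon -> 25 clauses
- hole clauses: 13 holes * C(25,2) = 13 * 300 -> 3900 clauses
- functional clauses: 25 pigeons * C(13,2) = 25 * 78 -> 1950 clauses
Total clauses = 25 + 3900 + 1950 = 5875

5875


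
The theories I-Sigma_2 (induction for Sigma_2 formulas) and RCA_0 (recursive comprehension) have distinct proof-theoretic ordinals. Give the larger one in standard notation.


Proof-theoretic ordinal of I-Sigma_2 (induction for Sigma_2 formulas): omega^(omega^omega)
Proof-theoretic ordinal of RCA_0 (recursive comprehension): omega^omega
Comparing: omega^omega < omega^(omega^omega).
The larger ordinal is omega^(omega^omega) (from I-Sigma_2 (induction for Sigma_2 formulas)).

omega^(omega^omega)


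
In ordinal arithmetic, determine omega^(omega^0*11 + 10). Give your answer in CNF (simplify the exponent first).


omega^(omega^0*11 + 10):
omega^0 = 1, so the exponent is 11 + 10 = 21 (finite ordinal addition).
Result = omega^21, already a single CNF term.

omega^21


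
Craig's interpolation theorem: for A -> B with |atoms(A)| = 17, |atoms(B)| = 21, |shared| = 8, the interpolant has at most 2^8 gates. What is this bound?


Shared atoms = 8
Craig interpolant size bound = 2^8
= 256

256


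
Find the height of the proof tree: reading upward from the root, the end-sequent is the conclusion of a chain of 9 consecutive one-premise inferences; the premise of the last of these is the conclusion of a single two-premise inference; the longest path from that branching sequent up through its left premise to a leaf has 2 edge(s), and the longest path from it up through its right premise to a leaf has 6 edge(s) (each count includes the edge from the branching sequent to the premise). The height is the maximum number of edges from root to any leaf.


Longest path through the left premise: 2 edges (measured from the branching sequent)
Longest path through the right premise: 6 edges
Height of the subtree rooted at the branching sequent: max(2, 6) = 6
The branching sequent sits 9 edges above the root (the chain of one-premise inferences), so height = 6 + 9 = 15

15


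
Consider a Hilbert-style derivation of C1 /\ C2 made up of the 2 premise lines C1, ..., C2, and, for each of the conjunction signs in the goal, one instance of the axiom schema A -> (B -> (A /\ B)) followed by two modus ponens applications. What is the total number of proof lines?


Conjoining 2 premises:
- 2 premise lines
- the goal has 1 conjunction signs; each costs 1 axiom instance + 2 MP = 3 lines: 3 * 1 = 3
Total = 2 + 3 = 5 lines.

5


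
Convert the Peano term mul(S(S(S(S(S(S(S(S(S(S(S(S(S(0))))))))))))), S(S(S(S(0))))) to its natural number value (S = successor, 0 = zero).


mul(S^13(0), S^4(0)):
S^13(0) = 13
S^4(0) = 4
13 * 4 = 52

52


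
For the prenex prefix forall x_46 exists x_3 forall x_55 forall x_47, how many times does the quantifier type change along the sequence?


Walk the prefix and count type changes:
  position 1: forall -> exists <-- alternation
  position 2: exists -> forall <-- alternation
  position 3: forall -> forall
Total alternations = 2

2


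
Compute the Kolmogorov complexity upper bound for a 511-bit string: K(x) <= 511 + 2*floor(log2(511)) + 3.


floor(log2(511)) = 8
2 * 8 = 16
K(x) <= 511 + 16 + 3 = 530

530


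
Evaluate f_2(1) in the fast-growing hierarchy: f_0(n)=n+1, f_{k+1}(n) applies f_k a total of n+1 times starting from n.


f_2(1) = f_1^2(1)
f_1(m) = 2m + 1.
Iterating: f_1^k(n) = 2^k*(n+1) - 1.
f_2(1) = 2^2*(1+1) - 1 = 4*2 - 1 = 7

7


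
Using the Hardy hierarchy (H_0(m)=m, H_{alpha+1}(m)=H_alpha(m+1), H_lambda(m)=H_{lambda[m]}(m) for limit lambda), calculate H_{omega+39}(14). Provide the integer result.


H_{omega+39}(14):
Unwind the 39 successor steps: H_{omega+39}(14) = H_omega(14+39) = H_omega(53).
H_omega(m) = H_m(m) = m + m = 2m.
Result = 2 * 53 = 106

106


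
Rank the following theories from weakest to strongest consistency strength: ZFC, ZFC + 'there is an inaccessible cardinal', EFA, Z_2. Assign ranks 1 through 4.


Ordering by consistency strength:
1. EFA
2. Z_2
3. ZFC
4. ZFC + 'there is an inaccessible cardinal'


ZFC=3, ZFC + 'there is an inaccessible cardinal'=4, EFA=1, Z_2=2


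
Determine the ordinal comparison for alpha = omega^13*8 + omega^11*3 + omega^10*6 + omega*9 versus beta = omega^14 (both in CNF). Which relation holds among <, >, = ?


Compare term by term from highest exponent:
alpha = omega^13*8 + omega^11*3 + omega^10*6 + omega*9
beta = omega^14
Term 1: alpha has omega^13*8, beta has omega^14*1
Term 2: alpha has omega^11*3, beta has omega^0*0
Term 3: alpha has omega^10*6, beta has omega^0*0
Term 4: alpha has omega^1*9, beta has omega^0*0
Result: alpha < beta

alpha < beta


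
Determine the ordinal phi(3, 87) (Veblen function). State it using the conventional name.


phi(3, 87):
phi(3, beta) = eta_beta (the beta-th eta number, fixed point of zeta).
phi(3, 87) = eta_87

eta_87


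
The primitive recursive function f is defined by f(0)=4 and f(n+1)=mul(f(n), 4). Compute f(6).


f(0) = 4
f(1) = mul(f(0), 4) = mul(4, 4) = 16
f(2) = mul(f(1), 4) = mul(16, 4) = 64
f(3) = mul(f(2), 4) = mul(64, 4) = 256
f(4) = mul(f(3), 4) = mul(256, 4) = 1024
f(5) = mul(f(4), 4) = mul(1024, 4) = 4096
f(6) = mul(f(5), 4) = mul(4096, 4) = 16384


16384


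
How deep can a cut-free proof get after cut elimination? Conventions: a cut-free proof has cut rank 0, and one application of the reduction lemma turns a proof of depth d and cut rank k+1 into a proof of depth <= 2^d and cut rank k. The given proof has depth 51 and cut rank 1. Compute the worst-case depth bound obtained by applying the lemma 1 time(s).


Each rank reduction sends depth d to at most 2^d; cut rank r needs r reductions.
2_0(51) = 51
2_1(51) = 2^51 = 2251799813685248
Cut-free depth bound = 2251799813685248

2251799813685248


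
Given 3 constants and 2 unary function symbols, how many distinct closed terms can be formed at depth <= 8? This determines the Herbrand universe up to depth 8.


Herbrand terms by depth:
Depth 0: 3 constants
Depth 1: 6 new terms (running total: 9)
Depth 2: 12 new terms (running total: 21)
Depth 3: 24 new terms (running total: 45)
Depth 4: 48 new terms (running total: 93)
Depth 5: 96 new terms (running total: 189)
Depth 6: 192 new terms (running total: 381)
Depth 7: 384 new terms (running total: 765)
Depth 8: 768 new terms (running total: 1533)
Total distinct ground terms = 1533

1533


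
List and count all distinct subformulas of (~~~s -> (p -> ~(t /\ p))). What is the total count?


Formula: (~~~s -> (p -> ~(t /\ p)))
Subformulas found:
  1. s
  2. t
  3. p
  4. ~s
  5. ~~s
  6. ~~~s
  7. (t /\ p)
  8. ~(t /\ p)
  9. (p -> ~(t /\ p))
  10. (~~~s -> (p -> ~(t /\ p)))
Total distinct subformulas = 10

10


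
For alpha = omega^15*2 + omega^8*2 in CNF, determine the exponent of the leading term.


CNF: omega^15*2 + omega^8*2
The leading term is omega^15*2, which has exponent 15.

15


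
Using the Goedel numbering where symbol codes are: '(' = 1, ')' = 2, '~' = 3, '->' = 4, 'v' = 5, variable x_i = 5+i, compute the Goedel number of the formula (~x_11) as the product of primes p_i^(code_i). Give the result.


Formula: (~x_11)
Symbol codes: [1, 3, 16, 2]
Primes: [2, 3, 5, 7]
p_1^1 = 2^1 = 2
p_2^3 = 3^3 = 27
p_3^16 = 5^16 = 152587890625
p_4^2 = 7^2 = 49
Product = 403747558593750

403747558593750


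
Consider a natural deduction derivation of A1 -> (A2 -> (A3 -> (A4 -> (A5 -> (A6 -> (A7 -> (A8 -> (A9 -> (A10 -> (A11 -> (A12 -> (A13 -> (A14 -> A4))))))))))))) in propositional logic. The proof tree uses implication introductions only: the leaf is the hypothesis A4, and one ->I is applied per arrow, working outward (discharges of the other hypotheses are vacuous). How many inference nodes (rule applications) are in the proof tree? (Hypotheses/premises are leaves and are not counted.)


The formula has 14 arrows (->); its innermost consequent A4 is one of the antecedents,
so the proof starts from the hypothesis leaf A4 (not a rule application) and closes one arrow per ->I.
Building A1 -> (A2 -> (A3 -> (A4 -> (A5 -> (A6 -> (A7 -> (A8 -> (A9 -> (A10 -> (A11 -> (A12 -> (A13 -> (A14 -> A4))))))))))))) therefore takes 14 nested implication introductions.
Total inference nodes = 14

14


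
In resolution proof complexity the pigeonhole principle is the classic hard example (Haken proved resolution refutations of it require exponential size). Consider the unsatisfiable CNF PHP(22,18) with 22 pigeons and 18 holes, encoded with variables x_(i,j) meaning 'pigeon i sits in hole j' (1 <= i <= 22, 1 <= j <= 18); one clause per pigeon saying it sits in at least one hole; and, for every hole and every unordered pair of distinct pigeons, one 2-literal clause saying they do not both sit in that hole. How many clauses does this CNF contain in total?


PHP(22,18): 22 pigeons, 18 holes, 22*18 = 396 variables.
- pigeon clauses: one per pigeon -> 22 clauses
- hole clauses: 18 holes * C(22,2) = 18 * 231 -> 4158 clauses
Total clauses = 22 + 4158 = 4180

4180


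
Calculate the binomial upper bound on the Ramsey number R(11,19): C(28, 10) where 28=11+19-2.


R(11,19) <= C(11+19-2, 11-1) = C(28, 10)
C(28, 10) = 28! / (10! * 18!)
= 13123110

13123110


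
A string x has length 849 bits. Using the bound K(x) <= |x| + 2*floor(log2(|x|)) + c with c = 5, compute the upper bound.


floor(log2(849)) = 9
2 * 9 = 18
K(x) <= 849 + 18 + 5 = 872

872


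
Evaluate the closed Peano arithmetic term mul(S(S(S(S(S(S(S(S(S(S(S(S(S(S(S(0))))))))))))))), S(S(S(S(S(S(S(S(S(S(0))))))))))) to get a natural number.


mul(S^15(0), S^10(0)):
S^15(0) = 15
S^10(0) = 10
15 * 10 = 150

150


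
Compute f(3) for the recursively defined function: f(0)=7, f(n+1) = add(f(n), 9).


f(0) = 7
f(1) = add(f(0), 9) = add(7, 9) = 16
f(2) = add(f(1), 9) = add(16, 9) = 25
f(3) = add(f(2), 9) = add(25, 9) = 34


34


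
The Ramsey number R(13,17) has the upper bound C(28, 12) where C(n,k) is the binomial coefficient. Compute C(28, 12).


R(13,17) <= C(13+17-2, 13-1) = C(28, 12)
C(28, 12) = 28! / (12! * 16!)
= 30421755

30421755


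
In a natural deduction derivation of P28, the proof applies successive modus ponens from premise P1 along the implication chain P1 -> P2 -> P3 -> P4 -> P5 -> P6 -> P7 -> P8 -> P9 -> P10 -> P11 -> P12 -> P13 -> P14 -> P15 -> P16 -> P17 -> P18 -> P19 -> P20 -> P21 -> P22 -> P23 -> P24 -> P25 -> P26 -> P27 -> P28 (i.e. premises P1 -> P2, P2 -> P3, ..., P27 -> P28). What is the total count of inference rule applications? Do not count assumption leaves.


We have a chain: P1 -> P2 -> P3 -> P4 -> P5 -> P6 -> P7 -> P8 -> P9 -> P10 -> P11 -> P12 -> P13 -> P14 -> P15 -> P16 -> P17 -> P18 -> P19 -> P20 -> P21 -> P22 -> P23 -> P24 -> P25 -> P26 -> P27 -> P28.
Each modus ponens application produces the next variable.
The chain has 28 propositions, so 28-1 = 27 modus ponens steps.
Total inference nodes = 27

27


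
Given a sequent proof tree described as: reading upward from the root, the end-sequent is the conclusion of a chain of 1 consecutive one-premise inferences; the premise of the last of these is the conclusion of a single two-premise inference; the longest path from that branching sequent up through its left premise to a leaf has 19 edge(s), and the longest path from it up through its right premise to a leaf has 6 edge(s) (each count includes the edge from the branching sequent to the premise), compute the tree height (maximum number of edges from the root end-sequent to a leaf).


Longest path through the left premise: 19 edges (measured from the branching sequent)
Longest path through the right premise: 6 edges
Height of the subtree rooted at the branching sequent: max(19, 6) = 19
The branching sequent sits 1 edges above the root (the chain of one-premise inferences), so height = 19 + 1 = 20

20


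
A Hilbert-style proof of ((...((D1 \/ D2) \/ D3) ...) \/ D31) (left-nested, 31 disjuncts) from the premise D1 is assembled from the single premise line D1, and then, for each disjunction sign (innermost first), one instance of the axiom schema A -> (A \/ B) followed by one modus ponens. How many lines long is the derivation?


Building the left-nested 31-ary disjunction from D1:
- 1 premise line (D1)
- 31 disjuncts means 30 disjunction signs; each needs 1 axiom instance + 1 MP = 2 lines: 2 * 30 = 60
Total = 1 + 60 = 61 lines.

61


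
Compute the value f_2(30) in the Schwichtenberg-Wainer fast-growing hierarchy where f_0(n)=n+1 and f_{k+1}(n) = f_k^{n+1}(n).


f_2(30) = f_1^31(30)
f_1(m) = 2m + 1.
Iterating: f_1^k(n) = 2^k*(n+1) - 1.
f_2(30) = 2^31*(30+1) - 1 = 2147483648*31 - 1 = 66571993087

66571993087


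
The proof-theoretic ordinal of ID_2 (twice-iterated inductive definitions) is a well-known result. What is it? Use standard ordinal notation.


The proof-theoretic ordinal of ID_2 (twice-iterated inductive definitions) is a standard result in ordinal analysis.
This ordinal is the supremum of order types of primitive recursive well-orderings
that the theory can prove to be well-ordered.
For ID_2 (twice-iterated inductive definitions), the proof-theoretic ordinal is psi_0(epsilon_{Omega_2+1}).

psi_0(epsilon_{Omega_2+1})


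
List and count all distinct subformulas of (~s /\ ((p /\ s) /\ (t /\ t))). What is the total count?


Formula: (~s /\ ((p /\ s) /\ (t /\ t)))
Subformulas found:
  1. s
  2. t
  3. p
  4. ~s
  5. (p /\ s)
  6. (t /\ t)
  7. ((p /\ s) /\ (t /\ t))
  8. (~s /\ ((p /\ s) /\ (t /\ t)))
Total distinct subformulas = 8

8


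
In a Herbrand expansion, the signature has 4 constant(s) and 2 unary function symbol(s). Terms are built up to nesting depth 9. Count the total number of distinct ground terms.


Herbrand terms by depth:
Depth 0: 4 constants
Depth 1: 8 new terms (running total: 12)
Depth 2: 16 new terms (running total: 28)
Depth 3: 32 new terms (running total: 60)
Depth 4: 64 new terms (running total: 124)
Depth 5: 128 new terms (running total: 252)
Depth 6: 256 new terms (running total: 508)
Depth 7: 512 new terms (running total: 1020)
Depth 8: 1024 new terms (running total: 2044)
Depth 9: 2048 new terms (running total: 4092)
Total distinct ground terms = 4092

4092


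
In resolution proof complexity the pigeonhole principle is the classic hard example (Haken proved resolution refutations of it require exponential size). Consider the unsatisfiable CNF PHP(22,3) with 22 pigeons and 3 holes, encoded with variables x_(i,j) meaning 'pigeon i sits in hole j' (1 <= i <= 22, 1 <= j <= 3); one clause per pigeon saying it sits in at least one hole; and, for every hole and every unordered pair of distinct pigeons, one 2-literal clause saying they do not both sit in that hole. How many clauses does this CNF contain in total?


PHP(22,3): 22 pigeons, 3 holes, 22*3 = 66 variables.
- pigeon clauses: one per pigeon -> 22 clauses
- hole clauses: 3 holes * C(22,2) = 3 * 231 -> 693 clauses
Total clauses = 22 + 693 = 715

715


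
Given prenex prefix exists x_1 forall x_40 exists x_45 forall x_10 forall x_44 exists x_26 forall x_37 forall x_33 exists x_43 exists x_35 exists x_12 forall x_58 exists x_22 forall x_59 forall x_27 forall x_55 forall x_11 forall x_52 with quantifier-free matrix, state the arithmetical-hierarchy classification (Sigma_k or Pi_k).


Leading quantifier is exists, so the class is Sigma.
Number of quantifier blocks = alternations + 1 = 9 + 1 = 10.
Classification: Sigma_10

Sigma_10


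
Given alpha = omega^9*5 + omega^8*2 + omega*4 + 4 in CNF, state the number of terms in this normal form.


CNF: omega^9*5 + omega^8*2 + omega*4 + 4
Count the summands separated by '+':
  term 1: omega^9*5
  term 2: omega^8*2
  term 3: omega*4
  term 4: 4
Total terms = 4

4


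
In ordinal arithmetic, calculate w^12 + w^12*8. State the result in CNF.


Ordinal addition w^12 + w^12*8:
Both terms have the same exponent 12.
w^e*c + w^e*d = w^e*(c+d).
Result = w^12*(1+8) = w^12*9

w^12*9


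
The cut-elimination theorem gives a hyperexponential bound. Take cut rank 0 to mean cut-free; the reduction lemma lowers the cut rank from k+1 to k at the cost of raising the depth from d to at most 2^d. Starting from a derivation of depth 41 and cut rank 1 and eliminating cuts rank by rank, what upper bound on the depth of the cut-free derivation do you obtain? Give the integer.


Each rank reduction sends depth d to at most 2^d; cut rank r needs r reductions.
2_0(41) = 41
2_1(41) = 2^41 = 2199023255552
Cut-free depth bound = 2199023255552

2199023255552


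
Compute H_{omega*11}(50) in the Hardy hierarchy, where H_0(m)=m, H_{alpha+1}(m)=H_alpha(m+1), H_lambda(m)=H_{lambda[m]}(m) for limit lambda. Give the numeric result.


H_{omega*11}(50):
For the Hardy hierarchy, H_{omega*k}(n) = 2^k * n.
2^11 = 2048.
2048 * 50 = 102400

102400


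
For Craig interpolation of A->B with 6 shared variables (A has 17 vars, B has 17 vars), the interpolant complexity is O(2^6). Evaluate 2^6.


Shared atoms = 6
Craig interpolant size bound = 2^6
= 64

64


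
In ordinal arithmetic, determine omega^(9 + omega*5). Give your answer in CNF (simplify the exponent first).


omega^(9 + omega*5):
In ordinal addition a term is absorbed by a following term of strictly larger exponent: 0 < 1, so 9 + omega*5 = omega*5.
omega raised to a CNF ordinal is a single CNF term: Result = omega^(omega*5)

omega^(omega*5)


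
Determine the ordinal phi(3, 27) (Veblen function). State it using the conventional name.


phi(3, 27):
phi(3, beta) = eta_beta (the beta-th eta number, fixed point of zeta).
phi(3, 27) = eta_27

eta_27


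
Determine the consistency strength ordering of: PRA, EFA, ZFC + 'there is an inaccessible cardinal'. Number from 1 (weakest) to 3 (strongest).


Ordering by consistency strength:
1. EFA
2. PRA
3. ZFC + 'there is an inaccessible cardinal'


PRA=2, EFA=1, ZFC + 'there is an inaccessible cardinal'=3


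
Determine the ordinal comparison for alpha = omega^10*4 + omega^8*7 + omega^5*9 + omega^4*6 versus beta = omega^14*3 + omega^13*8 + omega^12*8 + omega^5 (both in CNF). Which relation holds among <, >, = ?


Compare term by term from highest exponent:
alpha = omega^10*4 + omega^8*7 + omega^5*9 + omega^4*6
beta = omega^14*3 + omega^13*8 + omega^12*8 + omega^5
Term 1: alpha has omega^10*4, beta has omega^14*3
Term 2: alpha has omega^8*7, beta has omega^13*8
Term 3: alpha has omega^5*9, beta has omega^12*8
Term 4: alpha has omega^4*6, beta has omega^5*1
Result: alpha < beta

alpha < beta


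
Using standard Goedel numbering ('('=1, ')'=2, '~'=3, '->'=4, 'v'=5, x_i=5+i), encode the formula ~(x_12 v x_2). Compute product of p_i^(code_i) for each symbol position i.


Formula: ~(x_12 v x_2)
Symbol codes: [3, 1, 17, 5, 7, 2]
Primes: [2, 3, 5, 7, 11, 13]
p_1^3 = 2^3 = 8
p_2^1 = 3^1 = 3
p_3^17 = 5^17 = 762939453125
p_4^5 = 7^5 = 16807
p_5^7 = 11^7 = 19487171
p_6^2 = 13^2 = 169
Product = 1013507615231195068359375000

1013507615231195068359375000


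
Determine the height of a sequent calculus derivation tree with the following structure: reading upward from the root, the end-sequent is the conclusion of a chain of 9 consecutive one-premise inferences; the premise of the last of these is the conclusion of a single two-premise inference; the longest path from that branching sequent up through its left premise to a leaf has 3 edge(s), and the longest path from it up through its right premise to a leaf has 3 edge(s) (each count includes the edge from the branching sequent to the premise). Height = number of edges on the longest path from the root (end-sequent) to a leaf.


Longest path through the left premise: 3 edges (measured from the branching sequent)
Longest path through the right premise: 3 edges
Height of the subtree rooted at the branching sequent: max(3, 3) = 3
The branching sequent sits 9 edges above the root (the chain of one-premise inferences), so height = 3 + 9 = 12

12


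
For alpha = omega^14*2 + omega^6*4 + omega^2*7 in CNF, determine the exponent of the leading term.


CNF: omega^14*2 + omega^6*4 + omega^2*7
The leading term is omega^14*2, which has exponent 14.

14


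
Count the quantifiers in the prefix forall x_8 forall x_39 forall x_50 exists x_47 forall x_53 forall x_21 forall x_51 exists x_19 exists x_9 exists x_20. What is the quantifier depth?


Quantifier prefix has 10 quantifier symbols.
Quantifier depth = 10

10


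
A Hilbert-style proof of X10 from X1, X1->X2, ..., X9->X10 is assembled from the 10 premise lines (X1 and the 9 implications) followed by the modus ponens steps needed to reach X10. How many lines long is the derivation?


We have 10 premise lines: X1 and 9 implications.
Each implication is detached once by MP, giving 9 MP lines.
10 premise lines + 9 MP lines = 19 total lines.

19


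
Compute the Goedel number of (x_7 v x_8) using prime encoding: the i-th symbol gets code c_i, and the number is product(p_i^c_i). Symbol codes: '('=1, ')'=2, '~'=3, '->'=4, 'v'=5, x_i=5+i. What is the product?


Formula: (x_7 v x_8)
Symbol codes: [1, 12, 5, 13, 2]
Primes: [2, 3, 5, 7, 11]
p_1^1 = 2^1 = 2
p_2^12 = 3^12 = 531441
p_3^5 = 5^5 = 3125
p_4^13 = 7^13 = 96889010407
p_5^2 = 11^2 = 121
Product = 38939911888403030793750

38939911888403030793750


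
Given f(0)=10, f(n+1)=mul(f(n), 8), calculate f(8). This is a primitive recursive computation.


f(0) = 10
f(1) = mul(f(0), 8) = mul(10, 8) = 80
f(2) = mul(f(1), 8) = mul(80, 8) = 640
f(3) = mul(f(2), 8) = mul(640, 8) = 5120
f(4) = mul(f(3), 8) = mul(5120, 8) = 40960
f(5) = mul(f(4), 8) = mul(40960, 8) = 327680
f(6) = mul(f(5), 8) = mul(327680, 8) = 2621440
f(7) = mul(f(6), 8) = mul(2621440, 8) = 20971520
f(8) = mul(f(7), 8) = mul(20971520, 8) = 167772160


167772160


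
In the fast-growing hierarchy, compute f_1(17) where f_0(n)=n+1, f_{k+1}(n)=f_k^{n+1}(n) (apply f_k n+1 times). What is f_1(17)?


f_1(17) = f_0^18(17)
f_0 adds 1 each time, applied 18 times.
f_1(17) = 17 + 18 = 35

35


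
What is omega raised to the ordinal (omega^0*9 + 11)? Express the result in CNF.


omega^(omega^0*9 + 11):
omega^0 = 1, so the exponent is 9 + 11 = 20 (finite ordinal addition).
Result = omega^20, already a single CNF term.

omega^20


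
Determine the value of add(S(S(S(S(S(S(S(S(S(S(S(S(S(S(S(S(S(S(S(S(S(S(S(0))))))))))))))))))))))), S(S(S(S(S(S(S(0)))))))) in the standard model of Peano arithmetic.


add(S^23(0), S^7(0)):
S^23(0) = 23
S^7(0) = 7
23 + 7 = 30

30


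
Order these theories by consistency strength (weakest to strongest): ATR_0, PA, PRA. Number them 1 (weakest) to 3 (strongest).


Ordering by consistency strength:
1. PRA
2. PA
3. ATR_0


ATR_0=3, PA=2, PRA=1


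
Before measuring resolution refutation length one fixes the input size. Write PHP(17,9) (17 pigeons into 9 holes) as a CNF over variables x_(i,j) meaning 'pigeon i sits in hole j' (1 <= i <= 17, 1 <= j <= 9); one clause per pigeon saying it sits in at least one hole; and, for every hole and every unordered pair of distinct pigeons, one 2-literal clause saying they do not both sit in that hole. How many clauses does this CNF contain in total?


PHP(17,9): 17 pigeons, 9 holes, 17*9 = 153 variables.
- pigeon clauses: one per pigeon -> 17 clauses
- hole clauses: 9 holes * C(17,2) = 9 * 136 -> 1224 clauses
Total clauses = 17 + 1224 = 1241

1241


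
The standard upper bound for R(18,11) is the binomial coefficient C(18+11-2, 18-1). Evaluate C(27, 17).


R(18,11) <= C(18+11-2, 18-1) = C(27, 17)
C(27, 17) = 27! / (17! * 10!)
= 8436285

8436285


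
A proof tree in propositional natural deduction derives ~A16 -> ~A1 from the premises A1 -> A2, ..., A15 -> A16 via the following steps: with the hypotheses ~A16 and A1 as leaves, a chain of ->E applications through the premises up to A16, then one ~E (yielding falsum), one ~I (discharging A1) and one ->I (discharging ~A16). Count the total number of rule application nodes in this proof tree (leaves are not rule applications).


From hypothesis A1, 15 ->E steps along the 15 premises yield A16.
~E with hypothesis ~A16 gives falsum (1 node); ~I discharging A1 gives ~A1 (1 node); ->I discharging ~A16 gives the goal (1 node).
Total = 15 + 3 = 18 inference nodes.

18


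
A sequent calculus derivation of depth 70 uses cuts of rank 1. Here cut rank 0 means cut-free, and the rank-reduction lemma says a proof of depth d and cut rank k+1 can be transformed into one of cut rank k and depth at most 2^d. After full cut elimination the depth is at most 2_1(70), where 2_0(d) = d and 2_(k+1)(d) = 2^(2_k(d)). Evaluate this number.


Each rank reduction sends depth d to at most 2^d; cut rank r needs r reductions.
2_0(70) = 70
2_1(70) = 2^70 = 1180591620717411303424
Cut-free depth bound = 1180591620717411303424

1180591620717411303424


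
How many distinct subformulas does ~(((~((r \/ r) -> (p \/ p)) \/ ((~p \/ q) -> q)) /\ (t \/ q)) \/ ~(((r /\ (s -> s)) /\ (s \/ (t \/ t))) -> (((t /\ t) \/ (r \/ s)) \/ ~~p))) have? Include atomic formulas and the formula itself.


Formula: ~(((~((r \/ r) -> (p \/ p)) \/ ((~p \/ q) -> q)) /\ (t \/ q)) \/ ~(((r /\ (s -> s)) /\ (s \/ (t \/ t))) -> (((t /\ t) \/ (r \/ s)) \/ ~~p)))
Subformulas found:
  1. r
  2. q
  3. s
  4. t
  5. p
  6. ~p
  7. ~~p
  8. (p \/ p)
  9. (t \/ t)
  10. (r \/ s)
  11. (t /\ t)
  12. (r \/ r)
  13. (t \/ q)
  14. (s -> s)
  15. (~p \/ q)
  16. (r /\ (s -> s))
  17. (s \/ (t \/ t))
  18. ((~p \/ q) -> q)
  19. ((r \/ r) -> (p \/ p))
  20. ((t /\ t) \/ (r \/ s))
  21. ~((r \/ r) -> (p \/ p))
  22. (((t /\ t) \/ (r \/ s)) \/ ~~p)
  23. ((r /\ (s -> s)) /\ (s \/ (t \/ t)))
  24. (~((r \/ r) -> (p \/ p)) \/ ((~p \/ q) -> q))
  25. ((~((r \/ r) -> (p \/ p)) \/ ((~p \/ q) -> q)) /\ (t \/ q))
  26. (((r /\ (s -> s)) /\ (s \/ (t \/ t))) -> (((t /\ t) \/ (r \/ s)) \/ ~~p))
  27. ~(((r /\ (s -> s)) /\ (s \/ (t \/ t))) -> (((t /\ t) \/ (r \/ s)) \/ ~~p))
  28. (((~((r \/ r) -> (p \/ p)) \/ ((~p \/ q) -> q)) /\ (t \/ q)) \/ ~(((r /\ (s -> s)) /\ (s \/ (t \/ t))) -> (((t /\ t) \/ (r \/ s)) \/ ~~p)))
  29. ~(((~((r \/ r) -> (p \/ p)) \/ ((~p \/ q) -> q)) /\ (t \/ q)) \/ ~(((r /\ (s -> s)) /\ (s \/ (t \/ t))) -> (((t /\ t) \/ (r \/ s)) \/ ~~p)))
Total distinct subformulas = 29

29


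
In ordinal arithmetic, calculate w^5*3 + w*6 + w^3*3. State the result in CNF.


Ordinal addition (w^5*3 + w*6) + w^3*3:
alpha's leading term has exponent 5 > beta's exponent 3, so it survives.
alpha's tail term has exponent 1 < beta's exponent 3, so it is absorbed by beta.
In ordinal addition, any term followed by a strictly larger-exponent term is absorbed.
Result = w^5*3 + w^3*3

w^5*3 + w^3*3


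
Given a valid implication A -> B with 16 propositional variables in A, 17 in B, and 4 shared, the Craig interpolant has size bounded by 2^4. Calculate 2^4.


Shared atoms = 4
Craig interpolant size bound = 2^4
= 16

16


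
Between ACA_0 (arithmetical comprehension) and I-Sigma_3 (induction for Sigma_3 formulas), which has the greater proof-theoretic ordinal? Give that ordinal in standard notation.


Proof-theoretic ordinal of ACA_0 (arithmetical comprehension): epsilon_0
Proof-theoretic ordinal of I-Sigma_3 (induction for Sigma_3 formulas): omega^(omega^(omega^omega))
Comparing: omega^(omega^(omega^omega)) < epsilon_0.
The larger ordinal is epsilon_0 (from ACA_0 (arithmetical comprehension)).

epsilon_0


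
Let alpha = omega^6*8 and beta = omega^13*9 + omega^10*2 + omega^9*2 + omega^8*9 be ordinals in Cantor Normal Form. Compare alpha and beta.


Compare term by term from highest exponent:
alpha = omega^6*8
beta = omega^13*9 + omega^10*2 + omega^9*2 + omega^8*9
Term 1: alpha has omega^6*8, beta has omega^13*9
Term 2: alpha has omega^0*0, beta has omega^10*2
Term 3: alpha has omega^0*0, beta has omega^9*2
Term 4: alpha has omega^0*0, beta has omega^8*9
Result: alpha < beta

alpha < beta


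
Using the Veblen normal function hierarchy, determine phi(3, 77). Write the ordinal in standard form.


phi(3, 77):
phi(3, beta) = eta_beta (the beta-th eta number, fixed point of zeta).
phi(3, 77) = eta_77

eta_77


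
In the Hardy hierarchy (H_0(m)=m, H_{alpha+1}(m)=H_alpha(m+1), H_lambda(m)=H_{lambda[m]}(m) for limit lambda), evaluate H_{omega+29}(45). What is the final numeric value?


H_{omega+29}(45):
Unwind the 29 successor steps: H_{omega+29}(45) = H_omega(45+29) = H_omega(74).
H_omega(m) = H_m(m) = m + m = 2m.
Result = 2 * 74 = 148

148


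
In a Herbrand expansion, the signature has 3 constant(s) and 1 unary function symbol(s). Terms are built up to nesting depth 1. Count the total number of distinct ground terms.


Herbrand terms by depth:
Depth 0: 3 constants
Depth 1: 3 new terms (running total: 6)
Total distinct ground terms = 6

6


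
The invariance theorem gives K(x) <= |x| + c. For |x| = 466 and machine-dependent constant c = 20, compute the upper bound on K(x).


K(x) <= |x| + c = 466 + 20 = 486

486


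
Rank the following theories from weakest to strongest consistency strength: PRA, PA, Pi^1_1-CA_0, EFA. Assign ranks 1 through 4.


Ordering by consistency strength:
1. EFA
2. PRA
3. PA
4. Pi^1_1-CA_0


PRA=2, PA=3, Pi^1_1-CA_0=4, EFA=1


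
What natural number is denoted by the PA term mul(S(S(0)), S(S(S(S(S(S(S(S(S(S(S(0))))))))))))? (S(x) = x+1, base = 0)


mul(S^2(0), S^11(0)):
S^2(0) = 2
S^11(0) = 11
2 * 11 = 22

22


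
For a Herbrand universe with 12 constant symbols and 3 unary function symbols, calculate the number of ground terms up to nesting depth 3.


Herbrand terms by depth:
Depth 0: 12 constants
Depth 1: 36 new terms (running total: 48)
Depth 2: 108 new terms (running total: 156)
Depth 3: 324 new terms (running total: 480)
Total distinct ground terms = 480

480


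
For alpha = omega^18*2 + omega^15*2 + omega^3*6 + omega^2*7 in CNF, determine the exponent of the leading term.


CNF: omega^18*2 + omega^15*2 + omega^3*6 + omega^2*7
The leading term is omega^18*2, which has exponent 18.

18


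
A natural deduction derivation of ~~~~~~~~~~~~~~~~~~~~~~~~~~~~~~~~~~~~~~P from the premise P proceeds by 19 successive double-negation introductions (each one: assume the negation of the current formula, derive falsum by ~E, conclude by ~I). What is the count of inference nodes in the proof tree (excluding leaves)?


Each double-negation introduction (from C infer ~~C) uses 2 inference nodes: one ~E (C and ~C give falsum) and one ~I (discharge ~C).
19 double negations = 19 * 2 = 38 inference nodes.

38
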